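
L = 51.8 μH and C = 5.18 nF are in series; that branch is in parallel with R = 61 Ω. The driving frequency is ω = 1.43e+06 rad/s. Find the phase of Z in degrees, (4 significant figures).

-45.03°

X_L = ωL = 74.07 Ω
X_C = 1/(ωC) = 135.0 Ω
Branch 1: Z₁ = R = 61.00 Ω
Branch 2 (series LC): Z₂ = j(X_L − X_C) = −j60.93 Ω
Parallel: Z = Z₁Z₂/(Z₁+Z₂), |Z| = 43.11 Ω, ∠Z = -45.03°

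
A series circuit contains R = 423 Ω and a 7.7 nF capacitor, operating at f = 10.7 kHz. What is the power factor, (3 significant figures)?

ω = 2πf = 67230 rad/s
X_C = 1/(ωC) = 1930 Ω
Z = 423 − j1930 Ω
|Z| = √(423² + 1930²) = 1980 Ω
∠Z = arctan(-1930/423) = -77.6°
cos φ = cos(-77.6°) = 0.214

0.214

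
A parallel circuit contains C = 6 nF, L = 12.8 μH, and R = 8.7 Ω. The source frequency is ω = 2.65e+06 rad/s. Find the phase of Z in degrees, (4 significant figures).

6.739°

X_L = ωL = 33.92 Ω
X_C = 1/(ωC) = 62.89 Ω
Parallel: admittances add. Y = 1/R + 1/(jωL) + jωC
Y = (0.1149 − j0.01358) S
|Y| = 0.1157 S → |Z| = 1/|Y| = 8.640 Ω, ∠Z = −∠Y = 6.739°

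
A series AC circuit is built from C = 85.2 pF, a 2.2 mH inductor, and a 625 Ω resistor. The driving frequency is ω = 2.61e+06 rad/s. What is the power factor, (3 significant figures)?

0.449

X_L = ωL = 5740 Ω
X_C = 1/(ωC) = 4500 Ω
Net reactance X = X_L − X_C = 1250 Ω
Z = 625 + j1250 Ω
|Z| = √(625² + 1250²) = 1390 Ω
∠Z = arctan(1250/625) = 63.3°
cos φ = cos(63.3°) = 0.449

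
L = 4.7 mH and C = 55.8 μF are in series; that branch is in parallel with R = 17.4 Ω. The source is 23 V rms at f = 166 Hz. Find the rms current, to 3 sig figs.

ω = 2πf = 1043 rad/s
X_L = ωL = 4.90 Ω
X_C = 1/(ωC) = 17.2 Ω
Branch 1: Z₁ = R = 17.4 Ω
Branch 2 (series LC): Z₂ = j(X_L − X_C) = −j12.3 Ω
Parallel: Z = Z₁Z₂/(Z₁+Z₂), |Z| = 10.0 Ω, ∠Z = -54.8°
I = V/|Z| = 23/10.0 = 2.29 A

2.29 A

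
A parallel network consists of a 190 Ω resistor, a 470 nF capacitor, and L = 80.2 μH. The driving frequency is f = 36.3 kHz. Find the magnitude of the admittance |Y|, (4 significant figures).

52.79 mS

ω = 2πf = 228100 rad/s
X_L = ωL = 18.29 Ω
X_C = 1/(ωC) = 9.329 Ω
Parallel: admittances add. Y = 1/R + 1/(jωL) + jωC
Y = (0.005263 + j0.05253) S
|Y| = 0.05279 S → |Z| = 1/|Y| = 18.94 Ω, ∠Z = −∠Y = -84.28°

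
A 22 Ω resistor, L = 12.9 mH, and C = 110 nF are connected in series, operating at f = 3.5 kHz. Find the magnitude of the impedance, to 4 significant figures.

ω = 2πf = 21990 rad/s
X_L = ωL = 283.7 Ω
X_C = 1/(ωC) = 413.4 Ω
Net reactance X = X_L − X_C = -129.7 Ω
Z = 22.00 − j129.7 Ω
|Z| = √(22.00² + 129.7²) = 131.6 Ω

131.6 Ω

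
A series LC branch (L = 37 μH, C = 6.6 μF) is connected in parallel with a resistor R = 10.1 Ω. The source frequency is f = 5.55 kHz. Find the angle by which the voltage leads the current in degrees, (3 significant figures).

-73.2°

ω = 2πf = 34870 rad/s
X_L = ωL = 1.29 Ω
X_C = 1/(ωC) = 4.34 Ω
Branch 1: Z₁ = R = 10.1 Ω
Branch 2 (series LC): Z₂ = j(X_L − X_C) = −j3.05 Ω
Parallel: Z = Z₁Z₂/(Z₁+Z₂), |Z| = 2.92 Ω, ∠Z = -73.2°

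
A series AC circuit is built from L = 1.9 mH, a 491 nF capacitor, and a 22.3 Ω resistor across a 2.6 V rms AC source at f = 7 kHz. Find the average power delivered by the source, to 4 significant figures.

ω = 2πf = 43980 rad/s
X_L = ωL = 83.57 Ω
X_C = 1/(ωC) = 46.31 Ω
Net reactance X = X_L − X_C = 37.26 Ω
Z = 22.30 + j37.26 Ω
|Z| = √(22.30² + 37.26²) = 43.42 Ω
∠Z = arctan(37.26/22.30) = 59.10°
I = V/|Z| = 59.88 mA
P = VI cos φ = 2.6 × 0.05988 × cos(59.10°) = 79.95 mW

79.95 mW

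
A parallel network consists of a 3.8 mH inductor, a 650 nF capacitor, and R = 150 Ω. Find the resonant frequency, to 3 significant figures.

3.20 kHz

ω₀ = 1/√(LC) = 1/√(0.0038 × 6.5e-07) = 20120 rad/s
f₀ = ω₀/(2π) = 3.20 kHz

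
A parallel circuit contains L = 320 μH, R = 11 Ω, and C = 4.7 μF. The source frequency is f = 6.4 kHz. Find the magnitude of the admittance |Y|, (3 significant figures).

144 mS

ω = 2πf = 40210 rad/s
X_L = ωL = 12.9 Ω
X_C = 1/(ωC) = 5.29 Ω
Parallel: admittances add. Y = 1/R + 1/(jωL) + jωC
Y = (0.0909 + j0.111) S
|Y| = 0.144 S → |Z| = 1/|Y| = 6.96 Ω, ∠Z = −∠Y = -50.8°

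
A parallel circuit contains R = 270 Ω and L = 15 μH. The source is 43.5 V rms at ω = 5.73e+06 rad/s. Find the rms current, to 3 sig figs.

X_L = ωL = 86.0 Ω
Parallel: admittances add. Y = 1/R + 1/(jωL)
Y = (0.00370 − j0.0116) S
|Y| = 0.0122 S → |Z| = 1/|Y| = 81.9 Ω, ∠Z = −∠Y = 72.3°
I = V/|Z| = 43.5/81.9 = 531 mA

531 mA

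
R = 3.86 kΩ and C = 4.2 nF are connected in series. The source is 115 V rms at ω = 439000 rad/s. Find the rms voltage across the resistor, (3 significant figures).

114 V

X_C = 1/(ωC) = 542 Ω
Z = 3860 − j542 Ω
|Z| = √(3860² + 542²) = 3900 Ω
I = V/|Z| = 29.5 mA
V_R = I·|Z_R| = 0.0295 × 3860 = 114 V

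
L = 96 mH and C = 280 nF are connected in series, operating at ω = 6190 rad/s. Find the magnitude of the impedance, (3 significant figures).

X_L = ωL = 594 Ω
X_C = 1/(ωC) = 577 Ω
Net reactance X = X_L − X_C = 17.3 Ω
Z = j17.3 Ω
|Z| = √(0² + 17.3²) = 17.3 Ω

17.3 Ω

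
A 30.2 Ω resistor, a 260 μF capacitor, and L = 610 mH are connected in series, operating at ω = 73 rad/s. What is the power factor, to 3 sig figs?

0.965

X_L = ωL = 44.5 Ω
X_C = 1/(ωC) = 52.7 Ω
Net reactance X = X_L − X_C = -8.16 Ω
Z = 30.2 − j8.16 Ω
|Z| = √(30.2² + 8.16²) = 31.3 Ω
∠Z = arctan(-8.16/30.2) = -15.1°
cos φ = cos(-15.1°) = 0.965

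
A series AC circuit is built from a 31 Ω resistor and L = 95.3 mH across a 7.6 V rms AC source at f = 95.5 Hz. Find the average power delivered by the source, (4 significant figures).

423.2 mW

ω = 2πf = 600.0 rad/s
X_L = ωL = 57.18 Ω
Z = 31.00 + j57.18 Ω
|Z| = √(31.00² + 57.18²) = 65.05 Ω
∠Z = arctan(57.18/31.00) = 61.54°
I = V/|Z| = 116.8 mA
P = VI cos φ = 7.6 × 0.1168 × cos(61.54°) = 423.2 mW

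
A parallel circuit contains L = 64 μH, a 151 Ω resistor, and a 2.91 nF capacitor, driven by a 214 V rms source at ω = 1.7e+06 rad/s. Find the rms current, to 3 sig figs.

1.68 A

X_L = ωL = 109 Ω
X_C = 1/(ωC) = 202 Ω
Parallel: admittances add. Y = 1/R + 1/(jωL) + jωC
Y = (0.00662 − j0.00424) S
|Y| = 0.00787 S → |Z| = 1/|Y| = 127 Ω, ∠Z = −∠Y = 32.7°
I = V/|Z| = 214/127 = 1.68 A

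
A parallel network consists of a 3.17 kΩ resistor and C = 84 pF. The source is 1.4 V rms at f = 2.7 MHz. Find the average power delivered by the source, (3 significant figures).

ω = 2πf = 1.696e+07 rad/s
X_C = 1/(ωC) = 702 Ω
Parallel: admittances add. Y = 1/R + jωC
Y = (0.000315 + j0.00143) S
|Y| = 0.00146 S → |Z| = 1/|Y| = 685 Ω, ∠Z = −∠Y = -77.5°
I = V/|Z| = 2.04 mA
P = VI cos φ = 1.4 × 0.00204 × cos(-77.5°) = 618 μW

618 μW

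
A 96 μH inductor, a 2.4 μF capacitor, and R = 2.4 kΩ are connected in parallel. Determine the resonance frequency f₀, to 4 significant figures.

ω₀ = 1/√(LC) = 1/√(9.6e-05 × 2.4e-06) = 65880 rad/s
f₀ = ω₀/(2π) = 10.49 kHz

10.49 kHz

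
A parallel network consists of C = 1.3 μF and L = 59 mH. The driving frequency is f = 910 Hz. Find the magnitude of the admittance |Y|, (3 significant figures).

4.47 mS

ω = 2πf = 5718 rad/s
X_L = ωL = 337 Ω
X_C = 1/(ωC) = 135 Ω
Parallel: admittances add. Y = 1/(jωL) + jωC
Y = (0 + j0.00447) S
|Y| = 0.00447 S → |Z| = 1/|Y| = 224 Ω, ∠Z = −∠Y = -90.0°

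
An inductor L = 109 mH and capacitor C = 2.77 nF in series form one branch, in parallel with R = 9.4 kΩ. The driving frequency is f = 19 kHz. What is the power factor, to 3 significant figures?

ω = 2πf = 119400 rad/s
X_L = ωL = 13000 Ω
X_C = 1/(ωC) = 3020 Ω
Branch 1: Z₁ = R = 9400 Ω
Branch 2 (series LC): Z₂ = j(X_L − X_C) = j9990 Ω
Parallel: Z = Z₁Z₂/(Z₁+Z₂), |Z| = 6850 Ω, ∠Z = 43.3°
cos φ = cos(43.3°) = 0.728

0.728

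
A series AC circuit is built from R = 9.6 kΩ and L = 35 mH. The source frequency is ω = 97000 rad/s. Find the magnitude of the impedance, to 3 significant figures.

X_L = ωL = 3400 Ω
Z = 9600 + j3400 Ω
|Z| = √(9600² + 3400²) = 10200 Ω

10200 Ω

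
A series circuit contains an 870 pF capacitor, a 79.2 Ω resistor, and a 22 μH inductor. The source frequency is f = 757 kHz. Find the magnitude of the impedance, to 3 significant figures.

ω = 2πf = 4.756e+06 rad/s
X_L = ωL = 105 Ω
X_C = 1/(ωC) = 242 Ω
Net reactance X = X_L − X_C = -137 Ω
Z = 79.2 − j137 Ω
|Z| = √(79.2² + 137²) = 158 Ω

158 Ω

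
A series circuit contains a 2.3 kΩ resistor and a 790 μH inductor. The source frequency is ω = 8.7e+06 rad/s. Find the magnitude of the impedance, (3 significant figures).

7250 Ω

X_L = ωL = 6870 Ω
Z = 2300 + j6870 Ω
|Z| = √(2300² + 6870²) = 7250 Ω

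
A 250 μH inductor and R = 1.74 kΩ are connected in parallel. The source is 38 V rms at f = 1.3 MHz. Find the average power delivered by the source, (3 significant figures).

ω = 2πf = 8.168e+06 rad/s
X_L = ωL = 2040 Ω
Parallel: admittances add. Y = 1/R + 1/(jωL)
Y = (0.000575 − j0.000490) S
|Y| = 0.000755 S → |Z| = 1/|Y| = 1320 Ω, ∠Z = −∠Y = 40.4°
I = V/|Z| = 28.7 mA
P = VI cos φ = 38 × 0.0287 × cos(40.4°) = 830 mW

830 mW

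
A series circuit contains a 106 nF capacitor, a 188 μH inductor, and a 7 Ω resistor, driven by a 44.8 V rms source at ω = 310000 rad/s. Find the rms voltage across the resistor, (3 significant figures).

10.9 V

X_L = ωL = 58.3 Ω
X_C = 1/(ωC) = 30.4 Ω
Net reactance X = X_L − X_C = 27.8 Ω
Z = 7.00 + j27.8 Ω
|Z| = √(7.00² + 27.8²) = 28.7 Ω
I = V/|Z| = 1.56 A
V_R = I·|Z_R| = 1.56 × 7.00 = 10.9 V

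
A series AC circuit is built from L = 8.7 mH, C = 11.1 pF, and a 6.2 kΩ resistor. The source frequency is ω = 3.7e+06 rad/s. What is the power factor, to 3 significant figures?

X_L = ωL = 32200 Ω
X_C = 1/(ωC) = 24300 Ω
Net reactance X = X_L − X_C = 7840 Ω
Z = 6200 + j7840 Ω
|Z| = √(6200² + 7840²) = 10000 Ω
∠Z = arctan(7840/6200) = 51.7°
cos φ = cos(51.7°) = 0.620

0.620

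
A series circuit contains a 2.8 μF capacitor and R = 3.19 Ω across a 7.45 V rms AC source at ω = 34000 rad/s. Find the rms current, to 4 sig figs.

678.6 mA

X_C = 1/(ωC) = 10.50 Ω
Z = 3.190 − j10.50 Ω
|Z| = √(3.190² + 10.50²) = 10.98 Ω
I = V/|Z| = 7.45/10.98 = 678.6 mA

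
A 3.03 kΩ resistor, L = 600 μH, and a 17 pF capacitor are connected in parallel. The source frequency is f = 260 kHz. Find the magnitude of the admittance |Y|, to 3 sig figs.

1.05 mS

ω = 2πf = 1.634e+06 rad/s
X_L = ωL = 980 Ω
X_C = 1/(ωC) = 36000 Ω
Parallel: admittances add. Y = 1/R + 1/(jωL) + jωC
Y = (0.000330 − j0.000992) S
|Y| = 0.00105 S → |Z| = 1/|Y| = 956 Ω, ∠Z = −∠Y = 71.6°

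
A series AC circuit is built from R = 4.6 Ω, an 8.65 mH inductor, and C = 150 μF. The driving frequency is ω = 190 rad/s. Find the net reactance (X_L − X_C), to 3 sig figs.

-33.4 Ω

X_L = ωL = 1.64 Ω
X_C = 1/(ωC) = 35.1 Ω
X = 1.64 − 35.1 = -33.4 Ω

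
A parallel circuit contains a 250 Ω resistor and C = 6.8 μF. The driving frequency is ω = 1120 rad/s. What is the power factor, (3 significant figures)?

0.465

X_C = 1/(ωC) = 131 Ω
Parallel: admittances add. Y = 1/R + jωC
Y = (0.00400 + j0.00762) S
|Y| = 0.00860 S → |Z| = 1/|Y| = 116 Ω, ∠Z = −∠Y = -62.3°
cos φ = cos(-62.3°) = 0.465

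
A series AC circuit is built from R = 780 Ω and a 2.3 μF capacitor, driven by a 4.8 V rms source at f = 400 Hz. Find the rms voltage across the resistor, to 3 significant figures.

4.69 V

ω = 2πf = 2513 rad/s
X_C = 1/(ωC) = 173 Ω
Z = 780 − j173 Ω
|Z| = √(780² + 173²) = 799 Ω
I = V/|Z| = 6.01 mA
V_R = I·|Z_R| = 0.00601 × 780 = 4.69 V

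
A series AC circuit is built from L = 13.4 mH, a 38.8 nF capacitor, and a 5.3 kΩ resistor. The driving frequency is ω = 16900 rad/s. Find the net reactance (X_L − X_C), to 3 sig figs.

-1300 Ω

X_L = ωL = 226 Ω
X_C = 1/(ωC) = 1530 Ω
X = 226 − 1530 = -1300 Ω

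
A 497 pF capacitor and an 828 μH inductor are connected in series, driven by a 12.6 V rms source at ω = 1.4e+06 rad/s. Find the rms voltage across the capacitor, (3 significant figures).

X_L = ωL = 1160 Ω
X_C = 1/(ωC) = 1440 Ω
Net reactance X = X_L − X_C = -278 Ω
Z = − j278 Ω
|Z| = √(0² + 278²) = 278 Ω
I = V/|Z| = 45.3 mA
V_C = I·|Z_C| = 0.0453 × 1440 = 65.1 V

65.1 V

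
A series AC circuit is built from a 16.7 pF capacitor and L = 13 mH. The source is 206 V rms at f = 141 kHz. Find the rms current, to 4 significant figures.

3.674 mA

ω = 2πf = 885900 rad/s
X_L = ωL = 11520 Ω
X_C = 1/(ωC) = 67590 Ω
Net reactance X = X_L − X_C = -56070 Ω
Z = − j56070 Ω
|Z| = √(0² + 56070²) = 56070 Ω
I = V/|Z| = 206/56070 = 3.674 mA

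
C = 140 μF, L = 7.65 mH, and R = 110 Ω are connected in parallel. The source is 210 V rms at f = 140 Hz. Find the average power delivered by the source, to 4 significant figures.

ω = 2πf = 879.6 rad/s
X_L = ωL = 6.729 Ω
X_C = 1/(ωC) = 8.120 Ω
Parallel: admittances add. Y = 1/R + 1/(jωL) + jωC
Y = (0.009091 − j0.02545) S
|Y| = 0.02703 S → |Z| = 1/|Y| = 37.00 Ω, ∠Z = −∠Y = 70.35°
I = V/|Z| = 5.676 A
P = VI cos φ = 210 × 5.676 × cos(70.35°) = 400.9 W

400.9 W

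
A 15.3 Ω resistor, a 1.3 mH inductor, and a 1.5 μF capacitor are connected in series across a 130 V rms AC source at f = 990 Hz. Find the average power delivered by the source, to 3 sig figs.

25.7 W

ω = 2πf = 6220 rad/s
X_L = ωL = 8.09 Ω
X_C = 1/(ωC) = 107 Ω
Net reactance X = X_L − X_C = -99.1 Ω
Z = 15.3 − j99.1 Ω
|Z| = √(15.3² + 99.1²) = 100 Ω
∠Z = arctan(-99.1/15.3) = -81.2°
I = V/|Z| = 1.30 A
P = VI cos φ = 130 × 1.30 × cos(-81.2°) = 25.7 W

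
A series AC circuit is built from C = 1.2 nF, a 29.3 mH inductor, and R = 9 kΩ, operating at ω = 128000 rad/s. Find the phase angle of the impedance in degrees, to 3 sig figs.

-17.0°

X_L = ωL = 3750 Ω
X_C = 1/(ωC) = 6510 Ω
Net reactance X = X_L − X_C = -2760 Ω
Z = 9000 − j2760 Ω
|Z| = √(9000² + 2760²) = 9410 Ω
∠Z = arctan(-2760/9000) = -17.0°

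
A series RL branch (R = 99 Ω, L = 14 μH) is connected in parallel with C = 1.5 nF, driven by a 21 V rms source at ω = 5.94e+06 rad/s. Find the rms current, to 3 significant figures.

149 mA

X_L = ωL = 83.2 Ω
X_C = 1/(ωC) = 112 Ω
Branch 1 (R+jX_L): Z₁ = 99.0 + j83.2 Ω, |Z₁| = 129 Ω
Branch 2 (−jX_C): Z₂ = −j112 Ω
Parallel: Z = Z₁Z₂/(Z₁+Z₂), |Z| = 141 Ω, ∠Z = -33.6°
I = V/|Z| = 21/141 = 149 mA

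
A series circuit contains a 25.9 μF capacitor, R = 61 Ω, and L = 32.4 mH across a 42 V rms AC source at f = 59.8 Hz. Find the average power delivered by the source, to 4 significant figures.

ω = 2πf = 375.7 rad/s
X_L = ωL = 12.17 Ω
X_C = 1/(ωC) = 102.8 Ω
Net reactance X = X_L − X_C = -90.59 Ω
Z = 61.00 − j90.59 Ω
|Z| = √(61.00² + 90.59²) = 109.2 Ω
∠Z = arctan(-90.59/61.00) = -56.04°
I = V/|Z| = 384.6 mA
P = VI cos φ = 42 × 0.3846 × cos(-56.04°) = 9.022 W

9.022 W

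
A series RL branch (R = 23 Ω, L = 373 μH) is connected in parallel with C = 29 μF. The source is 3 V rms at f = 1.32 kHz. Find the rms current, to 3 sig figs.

ω = 2πf = 8294 rad/s
X_L = ωL = 3.09 Ω
X_C = 1/(ωC) = 4.16 Ω
Branch 1 (R+jX_L): Z₁ = 23.0 + j3.09 Ω, |Z₁| = 23.2 Ω
Branch 2 (−jX_C): Z₂ = −j4.16 Ω
Parallel: Z = Z₁Z₂/(Z₁+Z₂), |Z| = 4.19 Ω, ∠Z = -79.7°
I = V/|Z| = 3/4.19 = 716 mA

716 mA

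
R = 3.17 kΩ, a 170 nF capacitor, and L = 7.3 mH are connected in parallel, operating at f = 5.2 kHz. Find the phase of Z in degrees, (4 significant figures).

-76.96°

ω = 2πf = 32670 rad/s
X_L = ωL = 238.5 Ω
X_C = 1/(ωC) = 180.0 Ω
Parallel: admittances add. Y = 1/R + 1/(jωL) + jωC
Y = (0.0003155 + j0.001362) S
|Y| = 0.001398 S → |Z| = 1/|Y| = 715.5 Ω, ∠Z = −∠Y = -76.96°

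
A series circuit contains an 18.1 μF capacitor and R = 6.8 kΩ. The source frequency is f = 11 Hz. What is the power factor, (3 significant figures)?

0.993

ω = 2πf = 69.12 rad/s
X_C = 1/(ωC) = 799 Ω
Z = 6800 − j799 Ω
|Z| = √(6800² + 799²) = 6850 Ω
∠Z = arctan(-799/6800) = -6.70°
cos φ = cos(-6.70°) = 0.993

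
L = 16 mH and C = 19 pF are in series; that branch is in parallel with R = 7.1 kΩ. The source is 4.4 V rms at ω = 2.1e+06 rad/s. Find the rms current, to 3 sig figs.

X_L = ωL = 33600 Ω
X_C = 1/(ωC) = 25100 Ω
Branch 1: Z₁ = R = 7100 Ω
Branch 2 (series LC): Z₂ = j(X_L − X_C) = j8540 Ω
Parallel: Z = Z₁Z₂/(Z₁+Z₂), |Z| = 5460 Ω, ∠Z = 39.7°
I = V/|Z| = 4.4/5460 = 806 μA

806 μA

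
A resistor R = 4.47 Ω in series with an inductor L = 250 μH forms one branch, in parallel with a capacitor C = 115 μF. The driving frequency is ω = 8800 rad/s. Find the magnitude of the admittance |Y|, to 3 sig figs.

X_L = ωL = 2.20 Ω
X_C = 1/(ωC) = 0.988 Ω
Branch 1 (R+jX_L): Z₁ = 4.47 + j2.20 Ω, |Z₁| = 4.98 Ω
Branch 2 (−jX_C): Z₂ = −j0.988 Ω
Parallel: Z = Z₁Z₂/(Z₁+Z₂), |Z| = 1.06 Ω, ∠Z = -79.0°
|Y| = 1/|Z| = 941 mS

941 mS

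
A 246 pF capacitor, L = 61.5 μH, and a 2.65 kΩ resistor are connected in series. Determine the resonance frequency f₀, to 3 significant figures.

ω₀ = 1/√(LC) = 1/√(6.15e-05 × 2.46e-10) = 8.13e+06 rad/s
f₀ = ω₀/(2π) = 1.29 MHz

1.29 MHz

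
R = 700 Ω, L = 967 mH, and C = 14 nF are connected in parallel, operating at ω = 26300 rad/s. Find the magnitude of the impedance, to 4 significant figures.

X_L = ωL = 25430 Ω
X_C = 1/(ωC) = 2716 Ω
Parallel: admittances add. Y = 1/R + 1/(jωL) + jωC
Y = (0.001429 + j0.0003289) S
|Y| = 0.001466 S → |Z| = 1/|Y| = 682.2 Ω, ∠Z = −∠Y = -12.96°

682.2 Ω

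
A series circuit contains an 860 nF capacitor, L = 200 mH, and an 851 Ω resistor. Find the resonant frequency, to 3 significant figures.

ω₀ = 1/√(LC) = 1/√(0.2 × 8.6e-07) = 2411 rad/s
f₀ = ω₀/(2π) = 384 Hz

384 Hz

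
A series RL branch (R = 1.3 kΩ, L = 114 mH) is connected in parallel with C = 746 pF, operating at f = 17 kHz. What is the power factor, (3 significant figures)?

ω = 2πf = 106800 rad/s
X_L = ωL = 12200 Ω
X_C = 1/(ωC) = 12500 Ω
Branch 1 (R+jX_L): Z₁ = 1300 + j12200 Ω, |Z₁| = 12200 Ω
Branch 2 (−jX_C): Z₂ = −j12500 Ω
Parallel: Z = Z₁Z₂/(Z₁+Z₂), |Z| = 114000 Ω, ∠Z = 9.91°
cos φ = cos(9.91°) = 0.985

0.985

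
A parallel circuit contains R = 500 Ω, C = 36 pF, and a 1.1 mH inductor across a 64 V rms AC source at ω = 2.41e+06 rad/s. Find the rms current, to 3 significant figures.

129 mA

X_L = ωL = 2650 Ω
X_C = 1/(ωC) = 11500 Ω
Parallel: admittances add. Y = 1/R + 1/(jωL) + jωC
Y = (0.00200 − j0.000290) S
|Y| = 0.00202 S → |Z| = 1/|Y| = 495 Ω, ∠Z = −∠Y = 8.26°
I = V/|Z| = 64/495 = 129 mA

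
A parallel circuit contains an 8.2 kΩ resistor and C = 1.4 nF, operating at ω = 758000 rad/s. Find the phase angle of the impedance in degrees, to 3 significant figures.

X_C = 1/(ωC) = 942 Ω
Parallel: admittances add. Y = 1/R + jωC
Y = (0.000122 + j0.00106) S
|Y| = 0.00107 S → |Z| = 1/|Y| = 936 Ω, ∠Z = −∠Y = -83.4°

-83.4°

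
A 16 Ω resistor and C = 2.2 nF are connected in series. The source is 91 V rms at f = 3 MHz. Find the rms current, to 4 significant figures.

3.144 A

ω = 2πf = 1.885e+07 rad/s
X_C = 1/(ωC) = 24.11 Ω
Z = 16.00 − j24.11 Ω
|Z| = √(16.00² + 24.11²) = 28.94 Ω
I = V/|Z| = 91/28.94 = 3.144 A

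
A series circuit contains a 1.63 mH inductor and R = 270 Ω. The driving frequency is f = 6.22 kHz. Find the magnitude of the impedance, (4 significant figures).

277.4 Ω

ω = 2πf = 39080 rad/s
X_L = ωL = 63.70 Ω
Z = 270.0 + j63.70 Ω
|Z| = √(270.0² + 63.70²) = 277.4 Ω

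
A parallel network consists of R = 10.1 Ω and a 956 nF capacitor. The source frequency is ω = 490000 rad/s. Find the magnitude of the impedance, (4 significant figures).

X_C = 1/(ωC) = 2.135 Ω
Parallel: admittances add. Y = 1/R + jωC
Y = (0.09901 + j0.4684) S
|Y| = 0.4788 S → |Z| = 1/|Y| = 2.089 Ω, ∠Z = −∠Y = -78.07°

2.089 Ω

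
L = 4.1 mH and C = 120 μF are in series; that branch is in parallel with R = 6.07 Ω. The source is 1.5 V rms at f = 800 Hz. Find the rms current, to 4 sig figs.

259.5 mA

ω = 2πf = 5027 rad/s
X_L = ωL = 20.61 Ω
X_C = 1/(ωC) = 1.658 Ω
Branch 1: Z₁ = R = 6.070 Ω
Branch 2 (series LC): Z₂ = j(X_L − X_C) = j18.95 Ω
Parallel: Z = Z₁Z₂/(Z₁+Z₂), |Z| = 5.781 Ω, ∠Z = 17.76°
I = V/|Z| = 1.5/5.781 = 259.5 mA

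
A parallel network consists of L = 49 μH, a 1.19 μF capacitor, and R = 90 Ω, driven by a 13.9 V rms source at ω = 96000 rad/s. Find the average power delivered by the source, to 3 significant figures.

X_L = ωL = 4.70 Ω
X_C = 1/(ωC) = 8.75 Ω
Parallel: admittances add. Y = 1/R + 1/(jωL) + jωC
Y = (0.0111 − j0.0983) S
|Y| = 0.0990 S → |Z| = 1/|Y| = 10.1 Ω, ∠Z = −∠Y = 83.6°
I = V/|Z| = 1.38 A
P = VI cos φ = 13.9 × 1.38 × cos(83.6°) = 2.15 W

2.15 W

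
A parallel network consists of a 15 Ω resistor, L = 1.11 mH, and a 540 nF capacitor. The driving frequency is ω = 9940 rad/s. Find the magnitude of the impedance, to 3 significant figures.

9.24 Ω

X_L = ωL = 11.0 Ω
X_C = 1/(ωC) = 186 Ω
Parallel: admittances add. Y = 1/R + 1/(jωL) + jωC
Y = (0.0667 − j0.0853) S
|Y| = 0.108 S → |Z| = 1/|Y| = 9.24 Ω, ∠Z = −∠Y = 52.0°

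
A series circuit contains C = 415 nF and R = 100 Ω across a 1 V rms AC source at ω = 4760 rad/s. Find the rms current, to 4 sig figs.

1.938 mA

X_C = 1/(ωC) = 506.2 Ω
Z = 100.0 − j506.2 Ω
|Z| = √(100.0² + 506.2²) = 516.0 Ω
I = V/|Z| = 1/516.0 = 1.938 mA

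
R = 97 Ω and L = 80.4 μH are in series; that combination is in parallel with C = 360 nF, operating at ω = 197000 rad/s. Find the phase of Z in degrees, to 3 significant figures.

X_L = ωL = 15.8 Ω
X_C = 1/(ωC) = 14.1 Ω
Branch 1 (R+jX_L): Z₁ = 97.0 + j15.8 Ω, |Z₁| = 98.3 Ω
Branch 2 (−jX_C): Z₂ = −j14.1 Ω
Parallel: Z = Z₁Z₂/(Z₁+Z₂), |Z| = 14.3 Ω, ∠Z = -81.8°

-81.8°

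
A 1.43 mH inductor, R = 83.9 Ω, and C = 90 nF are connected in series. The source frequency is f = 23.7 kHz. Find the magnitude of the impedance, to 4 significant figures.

ω = 2πf = 148900 rad/s
X_L = ωL = 212.9 Ω
X_C = 1/(ωC) = 74.62 Ω
Net reactance X = X_L − X_C = 138.3 Ω
Z = 83.90 + j138.3 Ω
|Z| = √(83.90² + 138.3²) = 161.8 Ω

161.8 Ω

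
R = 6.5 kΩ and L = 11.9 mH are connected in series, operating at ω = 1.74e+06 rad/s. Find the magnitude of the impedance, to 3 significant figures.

21700 Ω

X_L = ωL = 20700 Ω
Z = 6500 + j20700 Ω
|Z| = √(6500² + 20700²) = 21700 Ω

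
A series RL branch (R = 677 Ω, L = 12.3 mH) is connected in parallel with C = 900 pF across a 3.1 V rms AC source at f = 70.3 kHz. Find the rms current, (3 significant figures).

674 μA

ω = 2πf = 441700 rad/s
X_L = ωL = 5430 Ω
X_C = 1/(ωC) = 2520 Ω
Branch 1 (R+jX_L): Z₁ = 677 + j5430 Ω, |Z₁| = 5480 Ω
Branch 2 (−jX_C): Z₂ = −j2520 Ω
Parallel: Z = Z₁Z₂/(Z₁+Z₂), |Z| = 4600 Ω, ∠Z = -84.0°
I = V/|Z| = 3.1/4600 = 674 μA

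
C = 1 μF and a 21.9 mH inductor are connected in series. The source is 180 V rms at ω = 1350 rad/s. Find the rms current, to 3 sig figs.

X_L = ωL = 29.6 Ω
X_C = 1/(ωC) = 741 Ω
Net reactance X = X_L − X_C = -711 Ω
Z = − j711 Ω
|Z| = √(0² + 711²) = 711 Ω
I = V/|Z| = 180/711 = 253 mA

253 mA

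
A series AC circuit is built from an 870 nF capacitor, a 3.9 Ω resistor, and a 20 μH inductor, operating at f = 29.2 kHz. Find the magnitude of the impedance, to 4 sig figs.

4.685 Ω

ω = 2πf = 183500 rad/s
X_L = ωL = 3.669 Ω
X_C = 1/(ωC) = 6.265 Ω
Net reactance X = X_L − X_C = -2.596 Ω
Z = 3.900 − j2.596 Ω
|Z| = √(3.900² + 2.596²) = 4.685 Ω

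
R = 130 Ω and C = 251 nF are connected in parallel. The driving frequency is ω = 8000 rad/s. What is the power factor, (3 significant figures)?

X_C = 1/(ωC) = 498 Ω
Parallel: admittances add. Y = 1/R + jωC
Y = (0.00769 + j0.00201) S
|Y| = 0.00795 S → |Z| = 1/|Y| = 126 Ω, ∠Z = −∠Y = -14.6°
cos φ = cos(-14.6°) = 0.968

0.968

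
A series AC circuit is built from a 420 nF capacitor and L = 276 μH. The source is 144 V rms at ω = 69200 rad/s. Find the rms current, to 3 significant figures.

9.41 A

X_L = ωL = 19.1 Ω
X_C = 1/(ωC) = 34.4 Ω
Net reactance X = X_L − X_C = -15.3 Ω
Z = − j15.3 Ω
|Z| = √(0² + 15.3²) = 15.3 Ω
I = V/|Z| = 144/15.3 = 9.41 A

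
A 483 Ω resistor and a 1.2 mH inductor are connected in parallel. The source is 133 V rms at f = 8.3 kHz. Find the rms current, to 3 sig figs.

2.14 A

ω = 2πf = 52150 rad/s
X_L = ωL = 62.6 Ω
Parallel: admittances add. Y = 1/R + 1/(jωL)
Y = (0.00207 − j0.0160) S
|Y| = 0.0161 S → |Z| = 1/|Y| = 62.1 Ω, ∠Z = −∠Y = 82.6°
I = V/|Z| = 133/62.1 = 2.14 A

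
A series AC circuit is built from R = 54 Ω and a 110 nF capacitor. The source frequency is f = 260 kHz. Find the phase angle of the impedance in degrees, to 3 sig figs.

ω = 2πf = 1.634e+06 rad/s
X_C = 1/(ωC) = 5.56 Ω
Z = 54.0 − j5.56 Ω
|Z| = √(54.0² + 5.56²) = 54.3 Ω
∠Z = arctan(-5.56/54.0) = -5.88°

-5.88°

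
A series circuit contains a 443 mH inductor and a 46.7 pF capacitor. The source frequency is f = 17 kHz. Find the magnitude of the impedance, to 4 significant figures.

153200 Ω

ω = 2πf = 106800 rad/s
X_L = ωL = 47320 Ω
X_C = 1/(ωC) = 200500 Ω
Net reactance X = X_L − X_C = -153200 Ω
Z = − j153200 Ω
|Z| = √(0² + 153200²) = 153200 Ω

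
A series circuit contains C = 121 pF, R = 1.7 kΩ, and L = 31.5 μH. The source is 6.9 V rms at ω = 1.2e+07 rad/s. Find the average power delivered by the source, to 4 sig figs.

X_L = ωL = 378.0 Ω
X_C = 1/(ωC) = 688.7 Ω
Net reactance X = X_L − X_C = -310.7 Ω
Z = 1700 − j310.7 Ω
|Z| = √(1700² + 310.7²) = 1728 Ω
∠Z = arctan(-310.7/1700) = -10.36°
I = V/|Z| = 3.993 mA
P = VI cos φ = 6.9 × 0.003993 × cos(-10.36°) = 27.10 mW

27.10 mW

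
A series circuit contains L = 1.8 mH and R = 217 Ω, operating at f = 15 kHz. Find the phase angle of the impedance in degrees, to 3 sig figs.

38.0°

ω = 2πf = 94250 rad/s
X_L = ωL = 170 Ω
Z = 217 + j170 Ω
|Z| = √(217² + 170²) = 275 Ω
∠Z = arctan(170/217) = 38.0°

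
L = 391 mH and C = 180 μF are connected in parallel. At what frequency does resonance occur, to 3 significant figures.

19.0 Hz

ω₀ = 1/√(LC) = 1/√(0.391 × 0.00018) = 119.2 rad/s
f₀ = ω₀/(2π) = 19.0 Hz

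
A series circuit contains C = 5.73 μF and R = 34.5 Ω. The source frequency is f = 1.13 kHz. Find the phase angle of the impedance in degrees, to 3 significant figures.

-35.5°

ω = 2πf = 7100 rad/s
X_C = 1/(ωC) = 24.6 Ω
Z = 34.5 − j24.6 Ω
|Z| = √(34.5² + 24.6²) = 42.4 Ω
∠Z = arctan(-24.6/34.5) = -35.5°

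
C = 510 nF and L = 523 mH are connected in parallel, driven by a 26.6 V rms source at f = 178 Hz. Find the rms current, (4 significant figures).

ω = 2πf = 1118 rad/s
X_L = ωL = 584.9 Ω
X_C = 1/(ωC) = 1753 Ω
Parallel: admittances add. Y = 1/(jωL) + jωC
Y = (0 − j0.001139) S
|Y| = 0.001139 S → |Z| = 1/|Y| = 877.8 Ω, ∠Z = −∠Y = 90.00°
I = V/|Z| = 26.6/877.8 = 30.30 mA

30.30 mA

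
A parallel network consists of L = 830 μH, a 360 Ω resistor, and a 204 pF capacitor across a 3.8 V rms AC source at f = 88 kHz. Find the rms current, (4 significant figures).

13.16 mA

ω = 2πf = 552900 rad/s
X_L = ωL = 458.9 Ω
X_C = 1/(ωC) = 8866 Ω
Parallel: admittances add. Y = 1/R + 1/(jωL) + jωC
Y = (0.002778 − j0.002066) S
|Y| = 0.003462 S → |Z| = 1/|Y| = 288.9 Ω, ∠Z = −∠Y = 36.64°
I = V/|Z| = 3.8/288.9 = 13.16 mA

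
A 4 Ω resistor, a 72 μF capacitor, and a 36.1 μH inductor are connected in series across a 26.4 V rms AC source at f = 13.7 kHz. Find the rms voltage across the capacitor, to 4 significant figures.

0.8574 V

ω = 2πf = 86080 rad/s
X_L = ωL = 3.107 Ω
X_C = 1/(ωC) = 0.1613 Ω
Net reactance X = X_L − X_C = 2.946 Ω
Z = 4.000 + j2.946 Ω
|Z| = √(4.000² + 2.946²) = 4.968 Ω
I = V/|Z| = 5.314 A
V_C = I·|Z_C| = 5.314 × 0.1613 = 0.8574 V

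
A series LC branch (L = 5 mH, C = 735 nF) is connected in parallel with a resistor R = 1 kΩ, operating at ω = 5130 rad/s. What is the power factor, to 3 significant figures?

0.233

X_L = ωL = 25.7 Ω
X_C = 1/(ωC) = 265 Ω
Branch 1: Z₁ = R = 1000 Ω
Branch 2 (series LC): Z₂ = j(X_L − X_C) = −j240 Ω
Parallel: Z = Z₁Z₂/(Z₁+Z₂), |Z| = 233 Ω, ∠Z = -76.5°
cos φ = cos(-76.5°) = 0.233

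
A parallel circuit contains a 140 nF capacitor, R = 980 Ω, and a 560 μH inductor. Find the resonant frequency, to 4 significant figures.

17.97 kHz

ω₀ = 1/√(LC) = 1/√(0.00056 × 1.4e-07) = 112900 rad/s
f₀ = ω₀/(2π) = 17.97 kHz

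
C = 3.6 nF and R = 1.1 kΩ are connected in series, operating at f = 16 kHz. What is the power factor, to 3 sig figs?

ω = 2πf = 100500 rad/s
X_C = 1/(ωC) = 2760 Ω
Z = 1100 − j2760 Ω
|Z| = √(1100² + 2760²) = 2970 Ω
∠Z = arctan(-2760/1100) = -68.3°
cos φ = cos(-68.3°) = 0.370

0.370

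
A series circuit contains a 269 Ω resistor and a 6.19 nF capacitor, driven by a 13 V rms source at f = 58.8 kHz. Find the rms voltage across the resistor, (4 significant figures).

ω = 2πf = 369500 rad/s
X_C = 1/(ωC) = 437.3 Ω
Z = 269.0 − j437.3 Ω
|Z| = √(269.0² + 437.3²) = 513.4 Ω
I = V/|Z| = 25.32 mA
V_R = I·|Z_R| = 0.02532 × 269.0 = 6.812 V

6.812 V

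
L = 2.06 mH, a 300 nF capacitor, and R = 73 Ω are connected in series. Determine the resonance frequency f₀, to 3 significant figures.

6.40 kHz

ω₀ = 1/√(LC) = 1/√(0.00206 × 3e-07) = 40230 rad/s
f₀ = ω₀/(2π) = 6.40 kHz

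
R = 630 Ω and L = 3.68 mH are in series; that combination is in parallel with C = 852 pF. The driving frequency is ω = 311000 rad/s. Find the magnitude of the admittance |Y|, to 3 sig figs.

548 μS

X_L = ωL = 1140 Ω
X_C = 1/(ωC) = 3770 Ω
Branch 1 (R+jX_L): Z₁ = 630 + j1140 Ω, |Z₁| = 1310 Ω
Branch 2 (−jX_C): Z₂ = −j3770 Ω
Parallel: Z = Z₁Z₂/(Z₁+Z₂), |Z| = 1820 Ω, ∠Z = 47.7°
|Y| = 1/|Z| = 548 μS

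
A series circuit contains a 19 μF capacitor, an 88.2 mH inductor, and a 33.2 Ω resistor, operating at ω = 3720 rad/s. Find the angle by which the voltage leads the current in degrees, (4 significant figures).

83.96°

X_L = ωL = 328.1 Ω
X_C = 1/(ωC) = 14.15 Ω
Net reactance X = X_L − X_C = 314.0 Ω
Z = 33.20 + j314.0 Ω
|Z| = √(33.20² + 314.0²) = 315.7 Ω
∠Z = arctan(314.0/33.20) = 83.96°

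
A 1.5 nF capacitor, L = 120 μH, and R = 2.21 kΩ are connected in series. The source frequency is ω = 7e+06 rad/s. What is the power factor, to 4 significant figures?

X_L = ωL = 840.0 Ω
X_C = 1/(ωC) = 95.24 Ω
Net reactance X = X_L − X_C = 744.8 Ω
Z = 2210 + j744.8 Ω
|Z| = √(2210² + 744.8²) = 2332 Ω
∠Z = arctan(744.8/2210) = 18.62°
cos φ = cos(18.62°) = 0.9476

0.9476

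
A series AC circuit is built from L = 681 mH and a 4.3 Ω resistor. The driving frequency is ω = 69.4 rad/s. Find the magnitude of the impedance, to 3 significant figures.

47.5 Ω

X_L = ωL = 47.3 Ω
Z = 4.30 + j47.3 Ω
|Z| = √(4.30² + 47.3²) = 47.5 Ω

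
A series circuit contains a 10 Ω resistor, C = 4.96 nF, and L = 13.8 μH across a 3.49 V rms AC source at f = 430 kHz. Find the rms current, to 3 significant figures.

ω = 2πf = 2.702e+06 rad/s
X_L = ωL = 37.3 Ω
X_C = 1/(ωC) = 74.6 Ω
Net reactance X = X_L − X_C = -37.3 Ω
Z = 10.0 − j37.3 Ω
|Z| = √(10.0² + 37.3²) = 38.7 Ω
I = V/|Z| = 3.49/38.7 = 90.3 mA

90.3 mA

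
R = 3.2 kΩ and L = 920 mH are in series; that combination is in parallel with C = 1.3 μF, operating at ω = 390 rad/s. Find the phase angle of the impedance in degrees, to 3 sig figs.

X_L = ωL = 359 Ω
X_C = 1/(ωC) = 1970 Ω
Branch 1 (R+jX_L): Z₁ = 3200 + j359 Ω, |Z₁| = 3220 Ω
Branch 2 (−jX_C): Z₂ = −j1970 Ω
Parallel: Z = Z₁Z₂/(Z₁+Z₂), |Z| = 1770 Ω, ∠Z = -56.8°

-56.8°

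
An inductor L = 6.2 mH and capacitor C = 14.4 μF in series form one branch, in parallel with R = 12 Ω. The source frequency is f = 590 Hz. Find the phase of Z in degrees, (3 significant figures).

ω = 2πf = 3707 rad/s
X_L = ωL = 23.0 Ω
X_C = 1/(ωC) = 18.7 Ω
Branch 1: Z₁ = R = 12.0 Ω
Branch 2 (series LC): Z₂ = j(X_L − X_C) = j4.25 Ω
Parallel: Z = Z₁Z₂/(Z₁+Z₂), |Z| = 4.01 Ω, ∠Z = 70.5°

70.5°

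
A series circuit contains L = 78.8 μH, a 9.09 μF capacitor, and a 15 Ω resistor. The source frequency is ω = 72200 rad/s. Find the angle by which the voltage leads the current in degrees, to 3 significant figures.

15.5°

X_L = ωL = 5.69 Ω
X_C = 1/(ωC) = 1.52 Ω
Net reactance X = X_L − X_C = 4.17 Ω
Z = 15.0 + j4.17 Ω
|Z| = √(15.0² + 4.17²) = 15.6 Ω
∠Z = arctan(4.17/15.0) = 15.5°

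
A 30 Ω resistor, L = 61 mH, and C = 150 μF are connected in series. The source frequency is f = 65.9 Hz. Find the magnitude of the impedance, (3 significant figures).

ω = 2πf = 414.1 rad/s
X_L = ωL = 25.3 Ω
X_C = 1/(ωC) = 16.1 Ω
Net reactance X = X_L − X_C = 9.16 Ω
Z = 30.0 + j9.16 Ω
|Z| = √(30.0² + 9.16²) = 31.4 Ω

31.4 Ω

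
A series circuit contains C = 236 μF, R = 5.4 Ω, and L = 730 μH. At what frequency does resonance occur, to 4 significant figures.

ω₀ = 1/√(LC) = 1/√(0.00073 × 0.000236) = 2409 rad/s
f₀ = ω₀/(2π) = 383.4 Hz

383.4 Hz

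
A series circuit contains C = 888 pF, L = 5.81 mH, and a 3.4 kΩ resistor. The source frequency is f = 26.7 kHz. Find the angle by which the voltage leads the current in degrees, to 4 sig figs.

ω = 2πf = 167800 rad/s
X_L = ωL = 974.7 Ω
X_C = 1/(ωC) = 6713 Ω
Net reactance X = X_L − X_C = -5738 Ω
Z = 3400 − j5738 Ω
|Z| = √(3400² + 5738²) = 6670 Ω
∠Z = arctan(-5738/3400) = -59.35°

-59.35°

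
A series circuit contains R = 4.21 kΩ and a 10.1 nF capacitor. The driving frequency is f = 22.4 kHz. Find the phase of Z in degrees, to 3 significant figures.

ω = 2πf = 140700 rad/s
X_C = 1/(ωC) = 703 Ω
Z = 4210 − j703 Ω
|Z| = √(4210² + 703²) = 4270 Ω
∠Z = arctan(-703/4210) = -9.49°

-9.49°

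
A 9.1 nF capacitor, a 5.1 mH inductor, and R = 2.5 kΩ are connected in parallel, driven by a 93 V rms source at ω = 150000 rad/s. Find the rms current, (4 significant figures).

37.59 mA

X_L = ωL = 765.0 Ω
X_C = 1/(ωC) = 732.6 Ω
Parallel: admittances add. Y = 1/R + 1/(jωL) + jωC
Y = (0.0004000 + j5.781e-05) S
|Y| = 0.0004042 S → |Z| = 1/|Y| = 2474 Ω, ∠Z = −∠Y = -8.224°
I = V/|Z| = 93/2474 = 37.59 mA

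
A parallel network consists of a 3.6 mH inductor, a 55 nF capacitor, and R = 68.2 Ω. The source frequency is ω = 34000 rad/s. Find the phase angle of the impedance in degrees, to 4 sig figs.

23.25°

X_L = ωL = 122.4 Ω
X_C = 1/(ωC) = 534.8 Ω
Parallel: admittances add. Y = 1/R + 1/(jωL) + jωC
Y = (0.01466 − j0.006300) S
|Y| = 0.01596 S → |Z| = 1/|Y| = 62.66 Ω, ∠Z = −∠Y = 23.25°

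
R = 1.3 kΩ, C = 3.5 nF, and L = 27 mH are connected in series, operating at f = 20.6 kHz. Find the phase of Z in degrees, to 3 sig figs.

ω = 2πf = 129400 rad/s
X_L = ωL = 3490 Ω
X_C = 1/(ωC) = 2210 Ω
Net reactance X = X_L − X_C = 1290 Ω
Z = 1300 + j1290 Ω
|Z| = √(1300² + 1290²) = 1830 Ω
∠Z = arctan(1290/1300) = 44.7°

44.7°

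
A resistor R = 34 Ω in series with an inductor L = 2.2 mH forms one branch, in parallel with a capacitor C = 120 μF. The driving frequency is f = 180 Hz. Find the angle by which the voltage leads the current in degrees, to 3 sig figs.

ω = 2πf = 1131 rad/s
X_L = ωL = 2.49 Ω
X_C = 1/(ωC) = 7.37 Ω
Branch 1 (R+jX_L): Z₁ = 34.0 + j2.49 Ω, |Z₁| = 34.1 Ω
Branch 2 (−jX_C): Z₂ = −j7.37 Ω
Parallel: Z = Z₁Z₂/(Z₁+Z₂), |Z| = 7.31 Ω, ∠Z = -77.6°

-77.6°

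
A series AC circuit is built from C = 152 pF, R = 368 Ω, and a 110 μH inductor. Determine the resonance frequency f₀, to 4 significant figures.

ω₀ = 1/√(LC) = 1/√(0.00011 × 1.52e-10) = 7.734e+06 rad/s
f₀ = ω₀/(2π) = 1.231 MHz

1.231 MHz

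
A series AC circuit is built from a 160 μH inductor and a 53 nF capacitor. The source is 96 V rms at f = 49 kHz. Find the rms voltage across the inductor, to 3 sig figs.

393 V

ω = 2πf = 307900 rad/s
X_L = ωL = 49.3 Ω
X_C = 1/(ωC) = 61.3 Ω
Net reactance X = X_L − X_C = -12.0 Ω
Z = − j12.0 Ω
|Z| = √(0² + 12.0²) = 12.0 Ω
I = V/|Z| = 7.98 A
V_L = I·|Z_L| = 7.98 × 49.3 = 393 V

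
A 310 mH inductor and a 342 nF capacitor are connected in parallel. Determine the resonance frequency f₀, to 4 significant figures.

ω₀ = 1/√(LC) = 1/√(0.31 × 3.42e-07) = 3071 rad/s
f₀ = ω₀/(2π) = 488.8 Hz

488.8 Hz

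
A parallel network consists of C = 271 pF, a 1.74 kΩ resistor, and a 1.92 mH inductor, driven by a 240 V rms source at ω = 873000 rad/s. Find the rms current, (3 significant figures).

163 mA

X_L = ωL = 1680 Ω
X_C = 1/(ωC) = 4230 Ω
Parallel: admittances add. Y = 1/R + 1/(jωL) + jωC
Y = (0.000575 − j0.000360) S
|Y| = 0.000678 S → |Z| = 1/|Y| = 1470 Ω, ∠Z = −∠Y = 32.1°
I = V/|Z| = 240/1470 = 163 mA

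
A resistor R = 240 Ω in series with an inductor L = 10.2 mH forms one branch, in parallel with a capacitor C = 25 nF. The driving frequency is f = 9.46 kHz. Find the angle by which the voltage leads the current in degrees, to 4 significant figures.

ω = 2πf = 59440 rad/s
X_L = ωL = 606.3 Ω
X_C = 1/(ωC) = 673.0 Ω
Branch 1 (R+jX_L): Z₁ = 240.0 + j606.3 Ω, |Z₁| = 652.1 Ω
Branch 2 (−jX_C): Z₂ = −j673.0 Ω
Parallel: Z = Z₁Z₂/(Z₁+Z₂), |Z| = 1762 Ω, ∠Z = -6.069°

-6.069°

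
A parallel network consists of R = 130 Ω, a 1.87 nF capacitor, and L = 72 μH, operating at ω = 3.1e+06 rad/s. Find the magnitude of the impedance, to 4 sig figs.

128.1 Ω

X_L = ωL = 223.2 Ω
X_C = 1/(ωC) = 172.5 Ω
Parallel: admittances add. Y = 1/R + 1/(jωL) + jωC
Y = (0.007692 + j0.001317) S
|Y| = 0.007804 S → |Z| = 1/|Y| = 128.1 Ω, ∠Z = −∠Y = -9.713°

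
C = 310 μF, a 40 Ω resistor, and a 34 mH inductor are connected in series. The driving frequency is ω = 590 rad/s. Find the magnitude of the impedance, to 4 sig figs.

42.58 Ω

X_L = ωL = 20.06 Ω
X_C = 1/(ωC) = 5.467 Ω
Net reactance X = X_L − X_C = 14.59 Ω
Z = 40.00 + j14.59 Ω
|Z| = √(40.00² + 14.59²) = 42.58 Ω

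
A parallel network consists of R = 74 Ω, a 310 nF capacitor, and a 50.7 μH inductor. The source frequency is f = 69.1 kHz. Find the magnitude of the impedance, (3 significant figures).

ω = 2πf = 434200 rad/s
X_L = ωL = 22.0 Ω
X_C = 1/(ωC) = 7.43 Ω
Parallel: admittances add. Y = 1/R + 1/(jωL) + jωC
Y = (0.0135 + j0.0892) S
|Y| = 0.0902 S → |Z| = 1/|Y| = 11.1 Ω, ∠Z = −∠Y = -81.4°

11.1 Ω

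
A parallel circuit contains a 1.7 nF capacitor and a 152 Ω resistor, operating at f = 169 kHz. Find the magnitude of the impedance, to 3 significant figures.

147 Ω

ω = 2πf = 1.062e+06 rad/s
X_C = 1/(ωC) = 554 Ω
Parallel: admittances add. Y = 1/R + jωC
Y = (0.00658 + j0.00181) S
|Y| = 0.00682 S → |Z| = 1/|Y| = 147 Ω, ∠Z = −∠Y = -15.3°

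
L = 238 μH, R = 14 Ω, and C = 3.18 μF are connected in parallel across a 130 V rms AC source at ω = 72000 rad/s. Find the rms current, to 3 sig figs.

24.0 A

X_L = ωL = 17.1 Ω
X_C = 1/(ωC) = 4.37 Ω
Parallel: admittances add. Y = 1/R + 1/(jωL) + jωC
Y = (0.0714 + j0.171) S
|Y| = 0.185 S → |Z| = 1/|Y| = 5.41 Ω, ∠Z = −∠Y = -67.3°
I = V/|Z| = 130/5.41 = 24.0 A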